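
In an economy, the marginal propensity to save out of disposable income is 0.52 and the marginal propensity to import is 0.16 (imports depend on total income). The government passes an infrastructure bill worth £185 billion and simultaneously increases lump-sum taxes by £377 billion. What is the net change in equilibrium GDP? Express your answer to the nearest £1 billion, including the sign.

+£6 billion

MPC = 1 − MPS = 1 − 0.52 = 0.48.
Expenditure multiplier = 1/(1 − c + m) = 1/(1 − 0.48 + 0.16) = 1/0.68 ≈ 1.471.
ΔG contributes k·ΔG = (+£185 billion) / 0.68 ≈ +£272.1 billion.
ΔT of +£377 billion changes first-round spending by −c·ΔT = −£180.96 billion, contributing k·(−c·ΔT) = (−£180.96 billion) / 0.68 ≈ −£266.1 billion.
Net ΔY = k(ΔG − c·ΔT) = (+£4.04 billion) / 0.68 ≈ +£6 billion.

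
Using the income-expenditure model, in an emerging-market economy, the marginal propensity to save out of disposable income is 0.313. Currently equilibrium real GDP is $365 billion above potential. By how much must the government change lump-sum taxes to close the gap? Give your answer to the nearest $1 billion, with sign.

MPC = 1 − MPS = 1 − 0.313 = 0.687.
Spending multiplier = 1/(1 − MPC) = 1/(1 − 0.687) = 1/0.313 ≈ 3.195.
Tax multiplier = −c·k = −0.687/0.313 ≈ −2.195. Need ΔY = −$365 billion, so ΔT = ΔY/(−c·k) = −(−$365 billion) × 0.313 / 0.687 ≈ +$166 billion.
The government should raise lump-sum taxes by $166 billion.

+$166 billion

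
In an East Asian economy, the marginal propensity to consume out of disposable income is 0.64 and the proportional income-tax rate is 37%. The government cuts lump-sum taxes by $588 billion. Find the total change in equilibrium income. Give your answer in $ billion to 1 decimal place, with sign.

A lump-sum tax change of −$588 billion shifts disposable income by +$588 billion; first-round consumption changes by −c × ΔT = −0.64 × (−$588 billion) = +$376.32 billion.
Expenditure multiplier = 1/(1 − c(1−t)) = 1/(1 − 0.64×0.63) = 1/0.5968 ≈ 1.676.
The tax multiplier is −c × k ≈ −1.072, so ΔY = k × (−c·ΔT) = (+$376.32 billion) / 0.5968 ≈ +$630.6 billion.

+$630.6 billion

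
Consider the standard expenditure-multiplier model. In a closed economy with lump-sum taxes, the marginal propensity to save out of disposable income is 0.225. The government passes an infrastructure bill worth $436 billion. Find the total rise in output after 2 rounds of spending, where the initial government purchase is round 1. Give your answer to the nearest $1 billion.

MPC = 1 − MPS = 1 − 0.225 = 0.775.
Round 1 adds ΔG = $436 billion; each later round is MPC = 0.775 times the previous.
After 2 rounds: 436 + 337.9 = ΔG·(1 − c^2)/(1 − c) = 436 × (1 − 0.600625)/0.225 ≈ $774 billion.

$774 billion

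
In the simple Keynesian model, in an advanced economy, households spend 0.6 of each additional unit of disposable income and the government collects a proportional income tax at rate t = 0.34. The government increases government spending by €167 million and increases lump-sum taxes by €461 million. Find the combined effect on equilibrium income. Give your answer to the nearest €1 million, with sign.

−€181 million

Expenditure multiplier = 1/(1 − c(1−t)) = 1/(1 − 0.6×0.66) = 1/0.604 ≈ 1.656.
ΔG contributes k·ΔG = (+€167 million) / 0.604 ≈ +€276.5 million.
ΔT of +€461 million changes first-round spending by −c·ΔT = −€276.6 million, contributing k·(−c·ΔT) = (−€276.6 million) / 0.604 ≈ −€457.9 million.
Net ΔY = k(ΔG − c·ΔT) = (−€109.6 million) / 0.604 ≈ −€181 million.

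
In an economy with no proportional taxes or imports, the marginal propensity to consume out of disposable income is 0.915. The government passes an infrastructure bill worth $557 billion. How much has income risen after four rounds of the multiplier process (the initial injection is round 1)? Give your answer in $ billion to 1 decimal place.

Round 1 adds ΔG = $557 billion; each later round is MPC = 0.915 times the previous.
After 4 rounds: 557 + 509.655 + 466.334325 + 426.695907375 = ΔG·(1 − c^4)/(1 − c) = 557 × (1 − 0.700945700625)/0.085 ≈ $1,959.7 billion.

$1,959.7 billion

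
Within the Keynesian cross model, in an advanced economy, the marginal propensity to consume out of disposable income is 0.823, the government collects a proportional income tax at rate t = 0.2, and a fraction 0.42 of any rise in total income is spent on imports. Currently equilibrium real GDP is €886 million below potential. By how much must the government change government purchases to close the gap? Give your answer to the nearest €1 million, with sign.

Spending multiplier = 1/(1 − c(1−t) + m) = 1/(1 − 0.823×0.8 + 0.42) = 1/0.7616 ≈ 1.313.
Need ΔY = +€886 million, so ΔG = ΔY/k = (+€886 million) × 0.7616 ≈ +€675 million.
The government should increase government purchases by €675 million.

+€675 million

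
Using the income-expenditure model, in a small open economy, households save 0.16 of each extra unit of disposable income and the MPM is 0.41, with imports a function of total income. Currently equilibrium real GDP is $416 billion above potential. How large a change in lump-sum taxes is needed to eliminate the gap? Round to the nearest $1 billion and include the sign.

+$282 billion

MPC = 1 − MPS = 1 − 0.16 = 0.84.
Spending multiplier = 1/(1 − c + m) = 1/(1 − 0.84 + 0.41) = 1/0.57 ≈ 1.754.
Tax multiplier = −c·k = −0.84/0.57 ≈ −1.474. Need ΔY = −$416 billion, so ΔT = ΔY/(−c·k) = −(−$416 billion) × 0.57 / 0.84 ≈ +$282 billion.
The government should raise lump-sum taxes by $282 billion.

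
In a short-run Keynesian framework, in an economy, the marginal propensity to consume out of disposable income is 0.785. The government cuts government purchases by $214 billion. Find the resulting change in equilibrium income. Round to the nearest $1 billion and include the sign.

−$995 billion

Spending multiplier = 1/(1 − MPC) = 1/(1 − 0.785) = 1/0.215 ≈ 4.651.
ΔY = k × ΔG = (−$214 billion) / 0.215 ≈ −$995 billion.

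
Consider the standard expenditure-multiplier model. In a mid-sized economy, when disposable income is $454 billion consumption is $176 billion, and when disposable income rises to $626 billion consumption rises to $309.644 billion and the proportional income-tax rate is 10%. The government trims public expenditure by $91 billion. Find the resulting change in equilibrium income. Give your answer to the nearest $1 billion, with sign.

MPC = ΔC/ΔYd = (309.644 − 176)/(626 − 454) = 133.644/172 = 0.777.
Spending multiplier = 1/(1 − c(1−t)) = 1/(1 − 0.777×0.9) = 1/0.3007 ≈ 3.326.
ΔY = k × ΔG = (−$91 billion) / 0.3007 ≈ −$303 billion.

−$303 billion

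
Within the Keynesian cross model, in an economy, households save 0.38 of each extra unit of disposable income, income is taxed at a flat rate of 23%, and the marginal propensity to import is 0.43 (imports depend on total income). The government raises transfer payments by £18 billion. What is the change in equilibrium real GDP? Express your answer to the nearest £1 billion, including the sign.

MPC = 1 − MPS = 1 − 0.38 = 0.62.
The transfer change shifts disposable income by +£18 billion, so first-round consumption changes by c·ΔTR = 0.62 × (+£18 billion) = +£11.16 billion.
Expenditure multiplier = 1/(1 − c(1−t) + m) = 1/(1 − 0.62×0.77 + 0.43) = 1/0.9526 ≈ 1.05.
The transfer multiplier is c × k ≈ 0.651, so ΔY = k × (c·ΔTR) = (+£11.16 billion) / 0.9526 ≈ +£12 billion.

+£12 billion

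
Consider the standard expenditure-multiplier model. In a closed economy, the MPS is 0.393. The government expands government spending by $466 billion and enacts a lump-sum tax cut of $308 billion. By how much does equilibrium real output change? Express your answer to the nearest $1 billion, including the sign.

MPC = 1 − MPS = 1 − 0.393 = 0.607.
Expenditure multiplier = 1/(1 − MPC) = 1/(1 − 0.607) = 1/0.393 ≈ 2.545.
ΔG contributes k·ΔG = (+$466 billion) / 0.393 ≈ +$1,185.8 billion.
ΔT of −$308 billion changes first-round spending by −c·ΔT = +$186.956 billion, contributing k·(−c·ΔT) = (+$186.956 billion) / 0.393 ≈ +$475.7 billion.
Net ΔY = k(ΔG − c·ΔT) = (+$652.956 billion) / 0.393 ≈ +$1,661 billion.

+$1,661 billion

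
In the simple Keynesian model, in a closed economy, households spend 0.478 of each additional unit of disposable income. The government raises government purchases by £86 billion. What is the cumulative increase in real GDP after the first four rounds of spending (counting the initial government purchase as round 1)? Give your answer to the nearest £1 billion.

£156 billion

Round 1 adds ΔG = £86 billion; each later round is MPC = 0.478 times the previous.
After 4 rounds: 86 + 41.108 + 19.649624 + 9.392520272 = ΔG·(1 − c^4)/(1 − c) = 86 × (1 − 0.052204938256)/0.522 ≈ £156 billion.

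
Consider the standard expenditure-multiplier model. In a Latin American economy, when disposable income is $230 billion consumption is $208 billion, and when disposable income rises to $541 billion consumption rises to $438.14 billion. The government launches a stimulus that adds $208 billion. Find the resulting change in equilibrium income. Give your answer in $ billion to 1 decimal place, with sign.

MPC = ΔC/ΔYd = (438.14 − 208)/(541 − 230) = 230.14/311 = 0.74.
Spending multiplier = 1/(1 − MPC) = 1/(1 − 0.74) = 1/0.26 ≈ 3.846.
ΔY = k × ΔG = (+$208 billion) / 0.26 = +$800 billion.

+$800.0 billion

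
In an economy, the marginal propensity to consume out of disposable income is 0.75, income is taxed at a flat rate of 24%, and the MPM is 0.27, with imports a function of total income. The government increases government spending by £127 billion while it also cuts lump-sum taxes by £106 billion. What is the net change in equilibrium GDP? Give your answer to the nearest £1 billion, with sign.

+£295 billion

Expenditure multiplier = 1/(1 − c(1−t) + m) = 1/(1 − 0.75×0.76 + 0.27) = 1/0.7 ≈ 1.429.
ΔG contributes k·ΔG = (+£127 billion) / 0.7 ≈ +£181.4 billion.
ΔT of −£106 billion changes first-round spending by −c·ΔT = +£79.5 billion, contributing k·(−c·ΔT) = (+£79.5 billion) / 0.7 ≈ +£113.6 billion.
Net ΔY = k(ΔG − c·ΔT) = (+£206.5 billion) / 0.7 = +£295 billion.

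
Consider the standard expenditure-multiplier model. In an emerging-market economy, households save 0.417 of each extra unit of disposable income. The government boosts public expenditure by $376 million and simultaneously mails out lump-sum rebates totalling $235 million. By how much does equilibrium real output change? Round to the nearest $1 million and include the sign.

MPC = 1 − MPS = 1 − 0.417 = 0.583.
Expenditure multiplier = 1/(1 − MPC) = 1/(1 − 0.583) = 1/0.417 ≈ 2.398.
ΔG contributes k·ΔG = (+$376 million) / 0.417 ≈ +$901.7 million.
ΔT of −$235 million changes first-round spending by −c·ΔT = +$137.005 million, contributing k·(−c·ΔT) = (+$137.005 million) / 0.417 ≈ +$328.5 million.
Net ΔY = k(ΔG − c·ΔT) = (+$513.005 million) / 0.417 ≈ +$1,230 million.

+$1,230 million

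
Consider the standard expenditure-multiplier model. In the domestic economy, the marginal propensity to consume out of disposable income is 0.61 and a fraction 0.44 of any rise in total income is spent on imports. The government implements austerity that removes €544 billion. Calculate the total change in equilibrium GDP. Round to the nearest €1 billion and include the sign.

Spending multiplier = 1/(1 − c + m) = 1/(1 − 0.61 + 0.44) = 1/0.83 ≈ 1.205.
ΔY = k × ΔG = (−€544 billion) / 0.83 ≈ −€655 billion.

−€655 billion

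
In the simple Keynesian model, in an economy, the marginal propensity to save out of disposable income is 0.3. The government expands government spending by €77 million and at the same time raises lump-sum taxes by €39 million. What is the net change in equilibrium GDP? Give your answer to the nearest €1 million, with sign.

+€166 million

MPC = 1 − MPS = 1 − 0.3 = 0.7.
Expenditure multiplier = 1/(1 − MPC) = 1/(1 − 0.7) = 1/0.3 ≈ 3.333.
ΔG contributes k·ΔG = (+€77 million) / 0.3 ≈ +€256.7 million.
ΔT of +€39 million changes first-round spending by −c·ΔT = −€27.3 million, contributing k·(−c·ΔT) = (−€27.3 million) / 0.3 = −€91 million.
Net ΔY = k(ΔG − c·ΔT) = (+€49.7 million) / 0.3 ≈ +€166 million.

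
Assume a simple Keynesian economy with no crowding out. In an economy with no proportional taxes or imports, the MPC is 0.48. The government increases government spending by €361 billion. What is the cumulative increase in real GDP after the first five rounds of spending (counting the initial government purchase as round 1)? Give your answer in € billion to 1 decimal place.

Round 1 adds ΔG = €361 billion; each later round is MPC = 0.48 times the previous.
After 5 rounds: 361 + 173.28 + 83.1744 + 39.923712 + 19.16338176 = ΔG·(1 − c^5)/(1 − c) = 361 × (1 − 0.0254803968)/0.52 ≈ €676.5 billion.

€676.5 billion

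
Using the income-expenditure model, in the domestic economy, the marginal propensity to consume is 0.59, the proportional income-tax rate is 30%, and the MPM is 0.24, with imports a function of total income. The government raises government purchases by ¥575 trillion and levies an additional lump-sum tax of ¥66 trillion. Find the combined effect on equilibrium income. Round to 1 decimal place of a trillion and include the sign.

Expenditure multiplier = 1/(1 − c(1−t) + m) = 1/(1 − 0.59×0.7 + 0.24) = 1/0.827 ≈ 1.209.
ΔG contributes k·ΔG = (+¥575 trillion) / 0.827 ≈ +¥695.3 trillion.
ΔT of +¥66 trillion changes first-round spending by −c·ΔT = −¥38.94 trillion, contributing k·(−c·ΔT) = (−¥38.94 trillion) / 0.827 ≈ −¥47.1 trillion.
Net ΔY = k(ΔG − c·ΔT) = (+¥536.06 trillion) / 0.827 ≈ +¥648.2 trillion.

+¥648.2 trillion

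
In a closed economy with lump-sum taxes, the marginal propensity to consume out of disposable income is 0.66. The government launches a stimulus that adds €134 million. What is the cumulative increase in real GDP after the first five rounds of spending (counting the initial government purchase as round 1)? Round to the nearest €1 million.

€345 million

Round 1 adds ΔG = €134 million; each later round is MPC = 0.66 times the previous.
After 5 rounds: 134 + 88.44 + 58.3704 + 38.524464 + 25.42614624 = ΔG·(1 − c^5)/(1 − c) = 134 × (1 − 0.1252332576)/0.34 ≈ €345 million.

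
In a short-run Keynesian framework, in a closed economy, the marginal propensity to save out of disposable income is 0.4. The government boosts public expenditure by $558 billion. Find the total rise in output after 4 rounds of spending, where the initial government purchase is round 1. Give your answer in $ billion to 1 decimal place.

MPC = 1 − MPS = 1 − 0.4 = 0.6.
Round 1 adds ΔG = $558 billion; each later round is MPC = 0.6 times the previous.
After 4 rounds: 558 + 334.8 + 200.88 + 120.528 = ΔG·(1 − c^4)/(1 − c) = 558 × (1 − 0.1296)/0.4 ≈ $1,214.2 billion.

$1,214.2 billion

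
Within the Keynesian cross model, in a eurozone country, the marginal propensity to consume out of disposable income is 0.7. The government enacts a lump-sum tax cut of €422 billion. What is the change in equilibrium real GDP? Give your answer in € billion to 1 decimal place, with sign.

+€984.7 billion

A lump-sum tax change of −€422 billion shifts disposable income by +€422 billion; first-round consumption changes by −c × ΔT = −0.7 × (−€422 billion) = +€295.4 billion.
Expenditure multiplier = 1/(1 − MPC) = 1/(1 − 0.7) = 1/0.3 ≈ 3.333.
The tax multiplier is −c × k ≈ −2.333, so ΔY = k × (−c·ΔT) = (+€295.4 billion) / 0.3 ≈ +€984.7 billion.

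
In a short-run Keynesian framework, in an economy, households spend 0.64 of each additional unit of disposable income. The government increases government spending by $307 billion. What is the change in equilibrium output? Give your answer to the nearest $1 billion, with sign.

Government-spending multiplier = 1/(1 − MPC) = 1/(1 − 0.64) = 1/0.36 ≈ 2.778.
ΔY = k × ΔG = (+$307 billion) / 0.36 ≈ +$853 billion.

+$853 billion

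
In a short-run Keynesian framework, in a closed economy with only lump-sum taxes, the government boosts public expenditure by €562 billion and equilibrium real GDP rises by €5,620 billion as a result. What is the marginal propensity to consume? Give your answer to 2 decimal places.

Implied spending multiplier k = ΔY/ΔG = 5,620/562 = 10.
Since k = 1/(1 − MPC), MPC = 1 − 1/k = 1 − ΔG/ΔY = 1 − 562/5,620 = 0.90.

0.90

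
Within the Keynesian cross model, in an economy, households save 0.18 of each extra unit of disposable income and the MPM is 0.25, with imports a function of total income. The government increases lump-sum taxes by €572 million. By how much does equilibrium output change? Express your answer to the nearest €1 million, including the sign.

MPC = 1 − MPS = 1 − 0.18 = 0.82.
A lump-sum tax change of +€572 million shifts disposable income by −€572 million; first-round consumption changes by −c × ΔT = −0.82 × (+€572 million) = −€469.04 million.
Expenditure multiplier = 1/(1 − c + m) = 1/(1 − 0.82 + 0.25) = 1/0.43 ≈ 2.326.
The tax multiplier is −c × k ≈ −1.907, so ΔY = k × (−c·ΔT) = (−€469.04 million) / 0.43 ≈ −€1,091 million.

−€1,091 million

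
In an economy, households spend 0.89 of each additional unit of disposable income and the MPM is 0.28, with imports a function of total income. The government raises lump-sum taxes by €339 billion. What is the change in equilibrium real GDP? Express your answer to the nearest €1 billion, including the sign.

−€774 billion

A lump-sum tax change of +€339 billion shifts disposable income by −€339 billion; first-round consumption changes by −c × ΔT = −0.89 × (+€339 billion) = −€301.71 billion.
Expenditure multiplier = 1/(1 − c + m) = 1/(1 − 0.89 + 0.28) = 1/0.39 ≈ 2.564.
The tax multiplier is −c × k ≈ −2.282, so ΔY = k × (−c·ΔT) = (−€301.71 billion) / 0.39 ≈ −€774 billion.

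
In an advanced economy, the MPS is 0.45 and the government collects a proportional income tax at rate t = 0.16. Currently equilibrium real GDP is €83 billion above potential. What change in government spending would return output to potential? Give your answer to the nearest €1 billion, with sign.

MPC = 1 − MPS = 1 − 0.45 = 0.55.
Spending multiplier = 1/(1 − c(1−t)) = 1/(1 − 0.55×0.84) = 1/0.538 ≈ 1.859.
Need ΔY = −€83 billion, so ΔG = ΔY/k = (−€83 billion) × 0.538 ≈ −€45 billion.
The government should cut government spending by €45 billion.

−€45 billion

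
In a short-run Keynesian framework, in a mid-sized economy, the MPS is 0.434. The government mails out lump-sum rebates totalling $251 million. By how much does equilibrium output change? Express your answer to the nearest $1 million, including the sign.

+$327 million

MPC = 1 − MPS = 1 − 0.434 = 0.566.
A lump-sum tax change of −$251 million shifts disposable income by +$251 million; first-round consumption changes by −c × ΔT = −0.566 × (−$251 million) = +$142.066 million.
Expenditure multiplier = 1/(1 − MPC) = 1/(1 − 0.566) = 1/0.434 ≈ 2.304.
The tax multiplier is −c × k ≈ −1.304, so ΔY = k × (−c·ΔT) = (+$142.066 million) / 0.434 ≈ +$327 million.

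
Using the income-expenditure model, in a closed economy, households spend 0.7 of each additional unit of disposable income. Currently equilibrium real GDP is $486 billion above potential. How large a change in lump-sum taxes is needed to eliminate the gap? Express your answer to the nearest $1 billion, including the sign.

+$208 billion

Spending multiplier = 1/(1 − MPC) = 1/(1 − 0.7) = 1/0.3 ≈ 3.333.
Tax multiplier = −c·k = −0.7/0.3 ≈ −2.333. Need ΔY = −$486 billion, so ΔT = ΔY/(−c·k) = −(−$486 billion) × 0.3 / 0.7 ≈ +$208 billion.
The government should raise lump-sum taxes by $208 billion.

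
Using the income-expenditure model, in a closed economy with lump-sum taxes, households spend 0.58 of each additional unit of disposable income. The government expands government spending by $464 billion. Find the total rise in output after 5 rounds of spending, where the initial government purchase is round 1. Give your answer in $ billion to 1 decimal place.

Round 1 adds ΔG = $464 billion; each later round is MPC = 0.58 times the previous.
After 5 rounds: 464 + 269.12 + 156.0896 + 90.531968 + 52.50854144 = ΔG·(1 − c^5)/(1 − c) = 464 × (1 − 0.0656356768)/0.42 ≈ $1,032.3 billion.

$1,032.3 billion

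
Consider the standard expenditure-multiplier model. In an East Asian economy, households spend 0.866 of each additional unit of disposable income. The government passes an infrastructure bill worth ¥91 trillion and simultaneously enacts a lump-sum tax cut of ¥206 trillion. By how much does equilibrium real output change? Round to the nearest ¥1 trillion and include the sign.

Expenditure multiplier = 1/(1 − MPC) = 1/(1 − 0.866) = 1/0.134 ≈ 7.463.
ΔG contributes k·ΔG = (+¥91 trillion) / 0.134 ≈ +¥679.1 trillion.
ΔT of −¥206 trillion changes first-round spending by −c·ΔT = +¥178.396 trillion, contributing k·(−c·ΔT) = (+¥178.396 trillion) / 0.134 ≈ +¥1,331.3 trillion.
Net ΔY = k(ΔG − c·ΔT) = (+¥269.396 trillion) / 0.134 ≈ +¥2,010 trillion.

+¥2,010 trillion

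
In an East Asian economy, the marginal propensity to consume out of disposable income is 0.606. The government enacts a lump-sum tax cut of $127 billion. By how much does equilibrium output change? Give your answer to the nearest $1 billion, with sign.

A lump-sum tax change of −$127 billion shifts disposable income by +$127 billion; first-round consumption changes by −c × ΔT = −0.606 × (−$127 billion) = +$76.962 billion.
Expenditure multiplier = 1/(1 − MPC) = 1/(1 − 0.606) = 1/0.394 ≈ 2.538.
The tax multiplier is −c × k ≈ −1.538, so ΔY = k × (−c·ΔT) = (+$76.962 billion) / 0.394 ≈ +$195 billion.

+$195 billion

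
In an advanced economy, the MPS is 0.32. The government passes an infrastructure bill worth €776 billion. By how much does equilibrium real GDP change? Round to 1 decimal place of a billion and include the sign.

MPC = 1 − MPS = 1 − 0.32 = 0.68.
Government-spending multiplier = 1/(1 − MPC) = 1/(1 − 0.68) = 1/0.32 = 3.125.
ΔY = k × ΔG = (+€776 billion) / 0.32 = +€2,425 billion.

+€2,425.0 billion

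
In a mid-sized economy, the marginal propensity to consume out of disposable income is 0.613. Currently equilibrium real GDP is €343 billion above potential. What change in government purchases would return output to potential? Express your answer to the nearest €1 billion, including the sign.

−€133 billion

Spending multiplier = 1/(1 − MPC) = 1/(1 − 0.613) = 1/0.387 ≈ 2.584.
Need ΔY = −€343 billion, so ΔG = ΔY/k = (−€343 billion) × 0.387 ≈ −€133 billion.
The government should cut government purchases by €133 billion.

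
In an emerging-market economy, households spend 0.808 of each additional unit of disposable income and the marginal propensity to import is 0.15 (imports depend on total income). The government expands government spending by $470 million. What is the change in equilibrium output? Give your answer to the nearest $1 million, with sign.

+$1,374 million

Expenditure multiplier = 1/(1 − c + m) = 1/(1 − 0.808 + 0.15) = 1/0.342 ≈ 2.924.
ΔY = k × ΔG = (+$470 million) / 0.342 ≈ +$1,374 million.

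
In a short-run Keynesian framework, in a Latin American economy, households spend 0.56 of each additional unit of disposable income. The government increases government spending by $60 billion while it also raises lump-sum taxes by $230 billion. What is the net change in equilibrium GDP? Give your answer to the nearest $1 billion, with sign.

−$156 billion

Expenditure multiplier = 1/(1 − MPC) = 1/(1 − 0.56) = 1/0.44 ≈ 2.273.
ΔG contributes k·ΔG = (+$60 billion) / 0.44 ≈ +$136.4 billion.
ΔT of +$230 billion changes first-round spending by −c·ΔT = −$128.8 billion, contributing k·(−c·ΔT) = (−$128.8 billion) / 0.44 ≈ −$292.7 billion.
Net ΔY = k(ΔG − c·ΔT) = (−$68.8 billion) / 0.44 ≈ −$156 billion.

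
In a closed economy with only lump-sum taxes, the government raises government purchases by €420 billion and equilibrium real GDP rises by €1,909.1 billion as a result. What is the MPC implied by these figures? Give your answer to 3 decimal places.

0.780

Implied spending multiplier k = ΔY/ΔG = 1,909.1/420 ≈ 4.5455.
Since k = 1/(1 − MPC), MPC = 1 − 1/k = 1 − ΔG/ΔY = 1 − 420/1,909.1 ≈ 0.780.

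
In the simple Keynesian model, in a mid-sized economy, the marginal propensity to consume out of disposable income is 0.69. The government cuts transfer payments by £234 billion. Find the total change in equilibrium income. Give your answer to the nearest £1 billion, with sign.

The transfer change shifts disposable income by −£234 billion, so first-round consumption changes by c·ΔTR = 0.69 × (−£234 billion) = −£161.46 billion.
Expenditure multiplier = 1/(1 − MPC) = 1/(1 − 0.69) = 1/0.31 ≈ 3.226.
The transfer multiplier is c × k ≈ 2.226, so ΔY = k × (c·ΔTR) = (−£161.46 billion) / 0.31 ≈ −£521 billion.

−£521 billion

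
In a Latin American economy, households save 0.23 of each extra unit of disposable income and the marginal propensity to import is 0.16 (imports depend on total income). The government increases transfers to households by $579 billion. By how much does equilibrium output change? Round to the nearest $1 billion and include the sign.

+$1,143 billion

MPC = 1 − MPS = 1 − 0.23 = 0.77.
The transfer change shifts disposable income by +$579 billion, so first-round consumption changes by c·ΔTR = 0.77 × (+$579 billion) = +$445.83 billion.
Expenditure multiplier = 1/(1 − c + m) = 1/(1 − 0.77 + 0.16) = 1/0.39 ≈ 2.564.
The transfer multiplier is c × k ≈ 1.974, so ΔY = k × (c·ΔTR) = (+$445.83 billion) / 0.39 ≈ +$1,143 billion.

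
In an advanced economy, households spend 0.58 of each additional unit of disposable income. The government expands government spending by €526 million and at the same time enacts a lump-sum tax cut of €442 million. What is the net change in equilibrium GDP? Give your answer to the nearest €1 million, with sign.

Expenditure multiplier = 1/(1 − MPC) = 1/(1 − 0.58) = 1/0.42 ≈ 2.381.
ΔG contributes k·ΔG = (+€526 million) / 0.42 ≈ +€1,252.4 million.
ΔT of −€442 million changes first-round spending by −c·ΔT = +€256.36 million, contributing k·(−c·ΔT) = (+€256.36 million) / 0.42 ≈ +€610.4 million.
Net ΔY = k(ΔG − c·ΔT) = (+€782.36 million) / 0.42 ≈ +€1,863 million.

+€1,863 million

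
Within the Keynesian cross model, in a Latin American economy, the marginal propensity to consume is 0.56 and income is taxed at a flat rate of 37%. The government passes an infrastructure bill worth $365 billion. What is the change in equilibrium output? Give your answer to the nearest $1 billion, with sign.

Spending multiplier = 1/(1 − c(1−t)) = 1/(1 − 0.56×0.63) = 1/0.6472 ≈ 1.545.
ΔY = k × ΔG = (+$365 billion) / 0.6472 ≈ +$564 billion.

+$564 billion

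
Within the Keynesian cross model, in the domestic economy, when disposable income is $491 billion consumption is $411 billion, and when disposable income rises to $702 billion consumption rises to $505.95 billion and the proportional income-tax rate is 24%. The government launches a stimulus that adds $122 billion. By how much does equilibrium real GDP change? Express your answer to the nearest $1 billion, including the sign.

+$185 billion

MPC = ΔC/ΔYd = (505.95 − 411)/(702 − 491) = 94.95/211 = 0.45.
Spending multiplier = 1/(1 − c(1−t)) = 1/(1 − 0.45×0.76) = 1/0.658 ≈ 1.52.
ΔY = k × ΔG = (+$122 billion) / 0.658 ≈ +$185 billion.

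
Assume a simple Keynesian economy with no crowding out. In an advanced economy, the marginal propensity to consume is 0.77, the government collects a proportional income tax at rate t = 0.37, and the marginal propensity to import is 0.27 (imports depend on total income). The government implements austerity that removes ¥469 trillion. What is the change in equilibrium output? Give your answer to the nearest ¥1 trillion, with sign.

Spending multiplier = 1/(1 − c(1−t) + m) = 1/(1 − 0.77×0.63 + 0.27) = 1/0.7849 ≈ 1.274.
ΔY = k × ΔG = (−¥469 trillion) / 0.7849 ≈ −¥598 trillion.

−¥598 trillion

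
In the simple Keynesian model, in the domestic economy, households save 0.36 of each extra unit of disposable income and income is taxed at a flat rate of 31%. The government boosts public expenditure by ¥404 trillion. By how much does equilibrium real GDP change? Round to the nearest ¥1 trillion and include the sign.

+¥723 trillion

MPC = 1 − MPS = 1 − 0.36 = 0.64.
Government-spending multiplier = 1/(1 − c(1−t)) = 1/(1 − 0.64×0.69) = 1/0.5584 ≈ 1.791.
ΔY = k × ΔG = (+¥404 trillion) / 0.5584 ≈ +¥723 trillion.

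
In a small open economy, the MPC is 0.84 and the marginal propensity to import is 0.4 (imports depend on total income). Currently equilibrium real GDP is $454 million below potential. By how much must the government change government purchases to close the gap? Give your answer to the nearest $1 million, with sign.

Spending multiplier = 1/(1 − c + m) = 1/(1 − 0.84 + 0.4) = 1/0.56 ≈ 1.786.
Need ΔY = +$454 million, so ΔG = ΔY/k = (+$454 million) × 0.56 ≈ +$254 million.
The government should increase government purchases by $254 million.

+$254 million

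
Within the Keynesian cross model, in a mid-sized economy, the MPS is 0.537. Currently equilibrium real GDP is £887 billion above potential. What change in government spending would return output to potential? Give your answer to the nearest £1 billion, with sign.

−£476 billion

MPC = 1 − MPS = 1 − 0.537 = 0.463.
Spending multiplier = 1/(1 − MPC) = 1/(1 − 0.463) = 1/0.537 ≈ 1.862.
Need ΔY = −£887 billion, so ΔG = ΔY/k = (−£887 billion) × 0.537 ≈ −£476 billion.
The government should cut government spending by £476 billion.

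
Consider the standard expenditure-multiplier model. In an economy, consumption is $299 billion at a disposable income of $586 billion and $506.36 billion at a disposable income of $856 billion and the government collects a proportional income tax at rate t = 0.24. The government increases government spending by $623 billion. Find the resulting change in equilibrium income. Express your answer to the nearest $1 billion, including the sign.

+$1,496 billion

MPC = ΔC/ΔYd = (506.36 − 299)/(856 − 586) = 207.36/270 = 0.768.
Spending multiplier = 1/(1 − c(1−t)) = 1/(1 − 0.768×0.76) = 1/0.41632 ≈ 2.402.
ΔY = k × ΔG = (+$623 billion) / 0.41632 ≈ +$1,496 billion.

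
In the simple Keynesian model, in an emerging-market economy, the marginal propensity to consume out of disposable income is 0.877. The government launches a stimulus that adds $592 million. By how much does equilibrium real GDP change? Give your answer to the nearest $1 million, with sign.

Spending multiplier = 1/(1 − MPC) = 1/(1 − 0.877) = 1/0.123 ≈ 8.13.
ΔY = k × ΔG = (+$592 million) / 0.123 ≈ +$4,813 million.

+$4,813 million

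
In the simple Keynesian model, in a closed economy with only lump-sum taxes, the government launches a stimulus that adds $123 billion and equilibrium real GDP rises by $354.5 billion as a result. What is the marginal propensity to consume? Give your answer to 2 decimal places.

0.65

Implied spending multiplier k = ΔY/ΔG = 354.5/123 ≈ 2.8821.
Since k = 1/(1 − MPC), MPC = 1 − 1/k = 1 − ΔG/ΔY = 1 − 123/354.5 ≈ 0.65.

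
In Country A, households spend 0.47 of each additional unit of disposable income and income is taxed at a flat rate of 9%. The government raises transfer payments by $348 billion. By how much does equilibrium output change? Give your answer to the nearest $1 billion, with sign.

+$286 billion

The transfer change shifts disposable income by +$348 billion, so first-round consumption changes by c·ΔTR = 0.47 × (+$348 billion) = +$163.56 billion.
Expenditure multiplier = 1/(1 − c(1−t)) = 1/(1 − 0.47×0.91) = 1/0.5723 ≈ 1.747.
The transfer multiplier is c × k ≈ 0.821, so ΔY = k × (c·ΔTR) = (+$163.56 billion) / 0.5723 ≈ +$286 billion.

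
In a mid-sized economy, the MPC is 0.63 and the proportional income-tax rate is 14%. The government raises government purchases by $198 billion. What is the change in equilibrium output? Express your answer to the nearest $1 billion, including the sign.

+$432 billion

Expenditure multiplier = 1/(1 − c(1−t)) = 1/(1 − 0.63×0.86) = 1/0.4582 ≈ 2.182.
ΔY = k × ΔG = (+$198 billion) / 0.4582 ≈ +$432 billion.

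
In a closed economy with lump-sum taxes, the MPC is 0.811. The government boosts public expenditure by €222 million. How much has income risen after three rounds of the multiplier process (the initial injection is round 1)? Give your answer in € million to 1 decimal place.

€548.1 million

Round 1 adds ΔG = €222 million; each later round is MPC = 0.811 times the previous.
After 3 rounds: 222 + 180.042 + 146.014062 = ΔG·(1 − c^3)/(1 − c) = 222 × (1 − 0.533411731)/0.189 ≈ €548.1 million.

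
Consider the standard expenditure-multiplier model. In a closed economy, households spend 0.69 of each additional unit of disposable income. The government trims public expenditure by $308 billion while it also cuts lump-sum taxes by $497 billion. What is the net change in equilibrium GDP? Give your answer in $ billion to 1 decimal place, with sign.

Expenditure multiplier = 1/(1 − MPC) = 1/(1 − 0.69) = 1/0.31 ≈ 3.226.
ΔG contributes k·ΔG = (−$308 billion) / 0.31 ≈ −$993.5 billion.
ΔT of −$497 billion changes first-round spending by −c·ΔT = +$342.93 billion, contributing k·(−c·ΔT) = (+$342.93 billion) / 0.31 ≈ +$1,106.2 billion.
Net ΔY = k(ΔG − c·ΔT) = (+$34.93 billion) / 0.31 ≈ +$112.7 billion.

+$112.7 billion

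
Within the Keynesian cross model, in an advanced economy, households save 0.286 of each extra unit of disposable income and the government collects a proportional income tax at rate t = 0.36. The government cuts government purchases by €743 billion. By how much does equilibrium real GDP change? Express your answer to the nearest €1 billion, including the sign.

−€1,368 billion

MPC = 1 − MPS = 1 − 0.286 = 0.714.
Spending multiplier = 1/(1 − c(1−t)) = 1/(1 − 0.714×0.64) = 1/0.54304 ≈ 1.841.
ΔY = k × ΔG = (−€743 billion) / 0.54304 ≈ −€1,368 billion.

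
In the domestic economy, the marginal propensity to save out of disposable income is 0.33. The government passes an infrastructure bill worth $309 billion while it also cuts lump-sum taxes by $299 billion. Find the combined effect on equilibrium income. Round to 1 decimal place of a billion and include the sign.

MPC = 1 − MPS = 1 − 0.33 = 0.67.
Expenditure multiplier = 1/(1 − MPC) = 1/(1 − 0.67) = 1/0.33 ≈ 3.03.
ΔG contributes k·ΔG = (+$309 billion) / 0.33 ≈ +$936.4 billion.
ΔT of −$299 billion changes first-round spending by −c·ΔT = +$200.33 billion, contributing k·(−c·ΔT) = (+$200.33 billion) / 0.33 ≈ +$607.1 billion.
Net ΔY = k(ΔG − c·ΔT) = (+$509.33 billion) / 0.33 ≈ +$1,543.4 billion.

+$1,543.4 billion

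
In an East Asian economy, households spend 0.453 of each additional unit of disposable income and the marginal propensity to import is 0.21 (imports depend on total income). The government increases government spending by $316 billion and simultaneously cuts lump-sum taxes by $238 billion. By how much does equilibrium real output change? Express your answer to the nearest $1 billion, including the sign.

Expenditure multiplier = 1/(1 − c + m) = 1/(1 − 0.453 + 0.21) = 1/0.757 ≈ 1.321.
ΔG contributes k·ΔG = (+$316 billion) / 0.757 ≈ +$417.4 billion.
ΔT of −$238 billion changes first-round spending by −c·ΔT = +$107.814 billion, contributing k·(−c·ΔT) = (+$107.814 billion) / 0.757 ≈ +$142.4 billion.
Net ΔY = k(ΔG − c·ΔT) = (+$423.814 billion) / 0.757 ≈ +$560 billion.

+$560 billion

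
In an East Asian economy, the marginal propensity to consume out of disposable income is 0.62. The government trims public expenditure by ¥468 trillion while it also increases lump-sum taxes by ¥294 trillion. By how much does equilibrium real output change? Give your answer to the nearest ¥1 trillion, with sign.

Expenditure multiplier = 1/(1 − MPC) = 1/(1 − 0.62) = 1/0.38 ≈ 2.632.
ΔG contributes k·ΔG = (−¥468 trillion) / 0.38 ≈ −¥1,231.6 trillion.
ΔT of +¥294 trillion changes first-round spending by −c·ΔT = −¥182.28 trillion, contributing k·(−c·ΔT) = (−¥182.28 trillion) / 0.38 ≈ −¥479.7 trillion.
Net ΔY = k(ΔG − c·ΔT) = (−¥650.28 trillion) / 0.38 ≈ −¥1,711 trillion.

−¥1,711 trillion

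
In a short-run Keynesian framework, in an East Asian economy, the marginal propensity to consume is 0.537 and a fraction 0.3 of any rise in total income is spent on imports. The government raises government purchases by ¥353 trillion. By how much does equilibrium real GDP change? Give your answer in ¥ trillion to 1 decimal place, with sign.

+¥462.6 trillion

Spending multiplier = 1/(1 − c + m) = 1/(1 − 0.537 + 0.3) = 1/0.763 ≈ 1.311.
ΔY = k × ΔG = (+¥353 trillion) / 0.763 ≈ +¥462.6 trillion.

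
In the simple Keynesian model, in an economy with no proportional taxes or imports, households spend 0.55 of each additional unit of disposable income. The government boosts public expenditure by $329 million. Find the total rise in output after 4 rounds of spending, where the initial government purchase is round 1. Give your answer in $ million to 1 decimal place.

Round 1 adds ΔG = $329 million; each later round is MPC = 0.55 times the previous.
After 4 rounds: 329 + 180.95 + 99.5225 + 54.737375 = ΔG·(1 − c^4)/(1 − c) = 329 × (1 − 0.09150625)/0.45 ≈ $664.2 million.

$664.2 million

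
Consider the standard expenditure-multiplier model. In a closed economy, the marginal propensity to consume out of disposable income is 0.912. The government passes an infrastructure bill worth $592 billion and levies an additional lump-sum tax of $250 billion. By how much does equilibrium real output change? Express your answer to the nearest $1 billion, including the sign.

Expenditure multiplier = 1/(1 − MPC) = 1/(1 − 0.912) = 1/0.088 ≈ 11.364.
ΔG contributes k·ΔG = (+$592 billion) / 0.088 ≈ +$6,727.3 billion.
ΔT of +$250 billion changes first-round spending by −c·ΔT = −$228 billion, contributing k·(−c·ΔT) = (−$228 billion) / 0.088 ≈ −$2,590.9 billion.
Net ΔY = k(ΔG − c·ΔT) = (+$364 billion) / 0.088 ≈ +$4,136 billion.

+$4,136 billion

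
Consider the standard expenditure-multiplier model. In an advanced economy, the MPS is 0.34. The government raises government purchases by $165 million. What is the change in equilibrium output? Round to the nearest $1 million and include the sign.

MPC = 1 − MPS = 1 − 0.34 = 0.66.
Spending multiplier = 1/(1 − MPC) = 1/(1 − 0.66) = 1/0.34 ≈ 2.941.
ΔY = k × ΔG = (+$165 million) / 0.34 ≈ +$485 million.

+$485 million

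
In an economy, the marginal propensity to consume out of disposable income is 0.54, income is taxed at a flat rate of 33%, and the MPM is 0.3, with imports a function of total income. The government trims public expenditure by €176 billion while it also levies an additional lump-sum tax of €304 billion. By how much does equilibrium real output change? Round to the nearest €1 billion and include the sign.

Expenditure multiplier = 1/(1 − c(1−t) + m) = 1/(1 − 0.54×0.67 + 0.3) = 1/0.9382 ≈ 1.066.
ΔG contributes k·ΔG = (−€176 billion) / 0.9382 ≈ −€187.6 billion.
ΔT of +€304 billion changes first-round spending by −c·ΔT = −€164.16 billion, contributing k·(−c·ΔT) = (−€164.16 billion) / 0.9382 ≈ −€175 billion.
Net ΔY = k(ΔG − c·ΔT) = (−€340.16 billion) / 0.9382 ≈ −€363 billion.

−€363 billion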